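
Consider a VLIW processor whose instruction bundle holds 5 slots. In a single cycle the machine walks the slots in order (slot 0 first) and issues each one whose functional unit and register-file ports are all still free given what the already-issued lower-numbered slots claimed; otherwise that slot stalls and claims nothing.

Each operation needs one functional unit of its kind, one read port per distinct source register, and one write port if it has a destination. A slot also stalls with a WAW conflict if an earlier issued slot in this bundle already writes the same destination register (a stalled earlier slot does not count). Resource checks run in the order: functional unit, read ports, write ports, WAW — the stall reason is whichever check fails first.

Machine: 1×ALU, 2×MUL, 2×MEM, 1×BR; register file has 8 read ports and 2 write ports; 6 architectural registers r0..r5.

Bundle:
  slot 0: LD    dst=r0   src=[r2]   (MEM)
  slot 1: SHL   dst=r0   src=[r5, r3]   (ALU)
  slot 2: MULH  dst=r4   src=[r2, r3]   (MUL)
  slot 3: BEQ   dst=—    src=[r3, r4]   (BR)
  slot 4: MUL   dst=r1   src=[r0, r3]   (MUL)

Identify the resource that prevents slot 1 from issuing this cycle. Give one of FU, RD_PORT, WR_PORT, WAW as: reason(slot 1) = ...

(0) want 1×MEM +1rd +1wr — yes → AL1|MU2|ME1|BR1|rd7|wr1
(1) want 1×ALU +2rd +1wr — WAW → AL1|MU2|ME1|BR1|rd7|wr1
(2) want 1×MUL +2rd +1wr — yes → AL1|MU1|ME1|BR1|rd5|wr0
(3) want 1×BR +2rd +0wr — yes → AL1|MU1|ME1|BR0|rd3|wr0
(4) want 1×MUL +2rd +1wr — WR_PORT → AL1|MU1|ME1|BR0|rd3|wr0

reason(slot 1) = WAW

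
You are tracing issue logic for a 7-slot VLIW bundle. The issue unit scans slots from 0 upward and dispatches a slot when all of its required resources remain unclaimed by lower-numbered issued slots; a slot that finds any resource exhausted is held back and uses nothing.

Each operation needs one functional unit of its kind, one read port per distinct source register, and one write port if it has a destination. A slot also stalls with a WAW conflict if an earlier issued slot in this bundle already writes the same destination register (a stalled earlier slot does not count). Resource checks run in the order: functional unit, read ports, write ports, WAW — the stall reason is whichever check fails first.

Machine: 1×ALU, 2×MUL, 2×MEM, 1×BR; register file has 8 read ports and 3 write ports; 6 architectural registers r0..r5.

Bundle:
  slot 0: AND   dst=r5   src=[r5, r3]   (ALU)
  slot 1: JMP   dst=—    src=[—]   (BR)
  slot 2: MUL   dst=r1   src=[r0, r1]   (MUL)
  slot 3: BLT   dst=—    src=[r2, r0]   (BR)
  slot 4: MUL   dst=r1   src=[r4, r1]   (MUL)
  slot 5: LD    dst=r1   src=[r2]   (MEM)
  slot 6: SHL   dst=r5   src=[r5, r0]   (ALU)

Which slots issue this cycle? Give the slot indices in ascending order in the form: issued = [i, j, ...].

slot 0 (ALU): ISSUE — free A0,Mu2,Ld2,B1 rp6 wp2
slot 1 (BR): ISSUE — free A0,Mu2,Ld2,B0 rp6 wp2
slot 2 (MUL): ISSUE — free A0,Mu1,Ld2,B0 rp4 wp1
slot 3 (BR): stall FU — free A0,Mu1,Ld2,B0 rp4 wp1
slot 4 (MUL): stall WAW — free A0,Mu1,Ld2,B0 rp4 wp1
slot 5 (MEM): stall WAW — free A0,Mu1,Ld2,B0 rp4 wp1
slot 6 (ALU): stall FU — free A0,Mu1,Ld2,B0 rp4 wp1

issued = [0, 1, 2]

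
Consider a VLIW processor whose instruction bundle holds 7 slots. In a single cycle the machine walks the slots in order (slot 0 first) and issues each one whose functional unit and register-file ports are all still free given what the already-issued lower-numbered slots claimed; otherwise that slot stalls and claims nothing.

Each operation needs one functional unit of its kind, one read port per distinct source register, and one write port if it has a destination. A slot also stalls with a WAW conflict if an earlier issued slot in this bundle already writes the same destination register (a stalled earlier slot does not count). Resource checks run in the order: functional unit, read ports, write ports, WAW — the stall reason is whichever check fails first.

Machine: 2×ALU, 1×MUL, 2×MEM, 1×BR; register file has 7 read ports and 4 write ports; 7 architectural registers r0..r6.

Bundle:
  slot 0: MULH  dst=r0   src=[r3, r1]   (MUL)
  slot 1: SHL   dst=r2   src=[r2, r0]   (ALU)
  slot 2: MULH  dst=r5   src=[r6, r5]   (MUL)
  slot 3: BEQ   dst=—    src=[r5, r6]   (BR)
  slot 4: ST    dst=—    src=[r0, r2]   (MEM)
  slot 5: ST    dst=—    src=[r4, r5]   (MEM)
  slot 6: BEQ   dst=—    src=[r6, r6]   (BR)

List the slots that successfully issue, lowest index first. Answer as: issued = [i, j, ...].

issued = [0, 1, 3]

[0] MUL needs rd=2 wr=1: ok; after: ALU=2 MUL=0 MEM=2 BR=1, R=5, W=3
[1] ALU needs rd=2 wr=1: ok; after: ALU=1 MUL=0 MEM=2 BR=1, R=3, W=2
[2] MUL needs rd=2 wr=1: FU; after: ALU=1 MUL=0 MEM=2 BR=1, R=3, W=2
[3] BR needs rd=2 wr=0: ok; after: ALU=1 MUL=0 MEM=2 BR=0, R=1, W=2
[4] MEM needs rd=2 wr=0: RD_PORT; after: ALU=1 MUL=0 MEM=2 BR=0, R=1, W=2
[5] MEM needs rd=2 wr=0: RD_PORT; after: ALU=1 MUL=0 MEM=2 BR=0, R=1, W=2
[6] BR needs rd=1 wr=0: FU; after: ALU=1 MUL=0 MEM=2 BR=0, R=1, W=2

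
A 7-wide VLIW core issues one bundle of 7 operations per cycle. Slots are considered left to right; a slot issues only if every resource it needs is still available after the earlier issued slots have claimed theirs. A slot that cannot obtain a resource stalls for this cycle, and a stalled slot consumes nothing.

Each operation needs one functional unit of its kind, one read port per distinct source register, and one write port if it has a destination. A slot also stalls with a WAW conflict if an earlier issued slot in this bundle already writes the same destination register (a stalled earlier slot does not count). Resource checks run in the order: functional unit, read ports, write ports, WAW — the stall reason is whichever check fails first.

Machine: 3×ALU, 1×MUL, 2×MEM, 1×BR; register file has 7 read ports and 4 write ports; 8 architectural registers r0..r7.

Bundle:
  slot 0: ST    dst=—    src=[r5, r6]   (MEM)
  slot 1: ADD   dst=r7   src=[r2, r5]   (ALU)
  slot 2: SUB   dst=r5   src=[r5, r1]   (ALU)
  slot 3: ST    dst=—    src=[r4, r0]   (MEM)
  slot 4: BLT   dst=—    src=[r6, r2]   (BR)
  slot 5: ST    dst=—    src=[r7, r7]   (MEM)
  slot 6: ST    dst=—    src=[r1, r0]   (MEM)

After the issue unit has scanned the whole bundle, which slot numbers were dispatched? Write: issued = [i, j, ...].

(0) want 1×MEM +2rd +0wr — yes → AL3|MU1|ME1|BR1|rd5|wr4
(1) want 1×ALU +2rd +1wr — yes → AL2|MU1|ME1|BR1|rd3|wr3
(2) want 1×ALU +2rd +1wr — yes → AL1|MU1|ME1|BR1|rd1|wr2
(3) want 1×MEM +2rd +0wr — RD_PORT → AL1|MU1|ME1|BR1|rd1|wr2
(4) want 1×BR +2rd +0wr — RD_PORT → AL1|MU1|ME1|BR1|rd1|wr2
(5) want 1×MEM +1rd +0wr — yes → AL1|MU1|ME0|BR1|rd0|wr2
(6) want 1×MEM +2rd +0wr — FU → AL1|MU1|ME0|BR1|rd0|wr2

issued = [0, 1, 2, 5]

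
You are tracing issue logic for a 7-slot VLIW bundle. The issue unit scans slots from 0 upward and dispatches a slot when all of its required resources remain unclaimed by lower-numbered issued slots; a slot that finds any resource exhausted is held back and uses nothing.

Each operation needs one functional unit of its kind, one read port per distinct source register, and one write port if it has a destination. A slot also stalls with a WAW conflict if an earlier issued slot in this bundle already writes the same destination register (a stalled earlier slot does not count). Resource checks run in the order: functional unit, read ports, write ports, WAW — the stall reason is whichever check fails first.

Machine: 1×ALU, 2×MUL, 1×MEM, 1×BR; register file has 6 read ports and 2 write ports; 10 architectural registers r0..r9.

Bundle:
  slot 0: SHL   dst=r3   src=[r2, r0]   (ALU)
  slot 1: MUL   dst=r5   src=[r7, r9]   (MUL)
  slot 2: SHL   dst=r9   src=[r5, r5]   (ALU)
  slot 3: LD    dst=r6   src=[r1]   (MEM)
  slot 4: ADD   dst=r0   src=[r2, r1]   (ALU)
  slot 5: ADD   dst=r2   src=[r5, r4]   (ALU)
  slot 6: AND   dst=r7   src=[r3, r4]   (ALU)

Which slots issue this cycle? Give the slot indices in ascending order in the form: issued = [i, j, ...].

issued = [0, 1]

slot 0 (ALU): ISSUE — free A0,Mu2,Ld1,B1 rp4 wp1
slot 1 (MUL): ISSUE — free A0,Mu1,Ld1,B1 rp2 wp0
slot 2 (ALU): stall FU — free A0,Mu1,Ld1,B1 rp2 wp0
slot 3 (MEM): stall WR_PORT — free A0,Mu1,Ld1,B1 rp2 wp0
slot 4 (ALU): stall FU — free A0,Mu1,Ld1,B1 rp2 wp0
slot 5 (ALU): stall FU — free A0,Mu1,Ld1,B1 rp2 wp0
slot 6 (ALU): stall FU — free A0,Mu1,Ld1,B1 rp2 wp0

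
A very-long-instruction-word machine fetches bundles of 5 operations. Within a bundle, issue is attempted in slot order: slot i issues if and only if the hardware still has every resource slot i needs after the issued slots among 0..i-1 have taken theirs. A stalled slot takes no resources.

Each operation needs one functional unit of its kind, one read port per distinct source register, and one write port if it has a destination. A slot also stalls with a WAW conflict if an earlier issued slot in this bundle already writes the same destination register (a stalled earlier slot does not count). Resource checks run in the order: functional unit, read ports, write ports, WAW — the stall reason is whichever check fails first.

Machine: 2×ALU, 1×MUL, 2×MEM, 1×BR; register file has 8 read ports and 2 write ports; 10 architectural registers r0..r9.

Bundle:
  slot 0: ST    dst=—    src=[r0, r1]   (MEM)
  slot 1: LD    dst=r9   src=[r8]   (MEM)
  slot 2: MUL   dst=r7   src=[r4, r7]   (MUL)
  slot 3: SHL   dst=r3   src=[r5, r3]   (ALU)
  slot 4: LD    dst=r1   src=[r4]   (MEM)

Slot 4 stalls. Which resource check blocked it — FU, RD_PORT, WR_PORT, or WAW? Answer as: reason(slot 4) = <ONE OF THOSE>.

reason(slot 4) = FU

#0 MEM src=r0,r1 dispatched  <A:2 Mu:1 Ld:1 B:1 rd:6 wr:2>
#1 MEM src=r8 dispatched  <A:2 Mu:1 Ld:0 B:1 rd:5 wr:1>
#2 MUL src=r4,r7 dispatched  <A:2 Mu:0 Ld:0 B:1 rd:3 wr:0>
#3 ALU src=r5,r3 held:WR_PORT  <A:2 Mu:0 Ld:0 B:1 rd:3 wr:0>
#4 MEM src=r4 held:FU  <A:2 Mu:0 Ld:0 B:1 rd:3 wr:0>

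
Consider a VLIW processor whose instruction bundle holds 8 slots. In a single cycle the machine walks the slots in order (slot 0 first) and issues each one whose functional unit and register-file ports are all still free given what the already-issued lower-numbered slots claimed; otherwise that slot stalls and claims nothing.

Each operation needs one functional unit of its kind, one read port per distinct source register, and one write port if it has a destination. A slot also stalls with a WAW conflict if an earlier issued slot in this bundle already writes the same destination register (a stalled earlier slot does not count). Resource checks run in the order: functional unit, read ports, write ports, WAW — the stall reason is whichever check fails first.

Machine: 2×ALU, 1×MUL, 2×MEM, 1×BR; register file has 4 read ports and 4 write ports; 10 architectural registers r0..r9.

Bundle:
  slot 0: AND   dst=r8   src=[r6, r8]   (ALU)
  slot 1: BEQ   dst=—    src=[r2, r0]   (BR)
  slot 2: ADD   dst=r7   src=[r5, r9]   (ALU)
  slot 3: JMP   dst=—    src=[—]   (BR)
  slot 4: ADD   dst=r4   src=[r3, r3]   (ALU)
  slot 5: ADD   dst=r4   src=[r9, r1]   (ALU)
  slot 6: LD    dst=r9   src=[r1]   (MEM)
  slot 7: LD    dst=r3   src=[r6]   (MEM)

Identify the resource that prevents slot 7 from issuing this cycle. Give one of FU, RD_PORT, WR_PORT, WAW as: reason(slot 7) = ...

reason(slot 7) = RD_PORT

[0] ALU needs rd=2 wr=1: ok; after: ALU=1 MUL=1 MEM=2 BR=1, R=2, W=3
[1] BR needs rd=2 wr=0: ok; after: ALU=1 MUL=1 MEM=2 BR=0, R=0, W=3
[2] ALU needs rd=2 wr=1: RD_PORT; after: ALU=1 MUL=1 MEM=2 BR=0, R=0, W=3
[3] BR needs rd=0 wr=0: FU; after: ALU=1 MUL=1 MEM=2 BR=0, R=0, W=3
[4] ALU needs rd=1 wr=1: RD_PORT; after: ALU=1 MUL=1 MEM=2 BR=0, R=0, W=3
[5] ALU needs rd=2 wr=1: RD_PORT; after: ALU=1 MUL=1 MEM=2 BR=0, R=0, W=3
[6] MEM needs rd=1 wr=1: RD_PORT; after: ALU=1 MUL=1 MEM=2 BR=0, R=0, W=3
[7] MEM needs rd=1 wr=1: RD_PORT; after: ALU=1 MUL=1 MEM=2 BR=0, R=0, W=3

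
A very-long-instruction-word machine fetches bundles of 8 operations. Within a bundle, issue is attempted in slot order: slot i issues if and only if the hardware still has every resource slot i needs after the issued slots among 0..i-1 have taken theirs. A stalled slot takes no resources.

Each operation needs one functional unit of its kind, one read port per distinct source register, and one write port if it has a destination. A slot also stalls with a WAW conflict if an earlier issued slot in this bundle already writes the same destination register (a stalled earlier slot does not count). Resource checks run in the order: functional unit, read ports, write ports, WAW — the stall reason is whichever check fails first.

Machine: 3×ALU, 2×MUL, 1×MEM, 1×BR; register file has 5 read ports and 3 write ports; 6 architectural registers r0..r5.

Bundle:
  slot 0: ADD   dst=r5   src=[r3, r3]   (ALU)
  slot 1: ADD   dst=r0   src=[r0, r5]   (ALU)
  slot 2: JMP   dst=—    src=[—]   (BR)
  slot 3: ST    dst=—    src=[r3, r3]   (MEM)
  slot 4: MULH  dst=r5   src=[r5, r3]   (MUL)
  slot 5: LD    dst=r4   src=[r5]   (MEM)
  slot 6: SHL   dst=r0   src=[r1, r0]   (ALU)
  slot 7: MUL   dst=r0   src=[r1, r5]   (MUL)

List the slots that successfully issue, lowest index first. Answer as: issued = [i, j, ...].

  0. ALU→r5 ⇒ go  {2A/2Mu/1Ld/1B | 4r 2w}
  1. ALU→r0 ⇒ go  {1A/2Mu/1Ld/1B | 2r 1w}
  2. BR ⇒ go  {1A/2Mu/1Ld/0B | 2r 1w}
  3. MEM ⇒ go  {1A/2Mu/0Ld/0B | 1r 1w}
  4. MUL→r5 ⇒ no(RD_PORT)  {1A/2Mu/0Ld/0B | 1r 1w}
  5. MEM→r4 ⇒ no(FU)  {1A/2Mu/0Ld/0B | 1r 1w}
  6. ALU→r0 ⇒ no(RD_PORT)  {1A/2Mu/0Ld/0B | 1r 1w}
  7. MUL→r0 ⇒ no(RD_PORT)  {1A/2Mu/0Ld/0B | 1r 1w}

issued = [0, 1, 2, 3]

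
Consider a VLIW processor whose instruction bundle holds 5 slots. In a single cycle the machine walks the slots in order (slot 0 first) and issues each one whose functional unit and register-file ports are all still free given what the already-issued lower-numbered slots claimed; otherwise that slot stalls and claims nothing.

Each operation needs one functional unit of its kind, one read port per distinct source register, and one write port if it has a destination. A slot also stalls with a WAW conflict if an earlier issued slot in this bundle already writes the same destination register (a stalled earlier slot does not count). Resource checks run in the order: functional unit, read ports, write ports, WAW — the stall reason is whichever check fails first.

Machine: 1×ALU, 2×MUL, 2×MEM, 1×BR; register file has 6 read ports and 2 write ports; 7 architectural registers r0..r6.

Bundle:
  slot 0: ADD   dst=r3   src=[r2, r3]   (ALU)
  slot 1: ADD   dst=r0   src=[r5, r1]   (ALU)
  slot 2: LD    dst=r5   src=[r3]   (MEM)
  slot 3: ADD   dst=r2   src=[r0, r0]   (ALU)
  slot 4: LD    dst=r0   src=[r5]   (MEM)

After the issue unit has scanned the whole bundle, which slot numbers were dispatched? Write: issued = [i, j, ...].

issued = [0, 2]

slot 0 (ALU): ISSUE — free A0,Mu2,Ld2,B1 rp4 wp1
slot 1 (ALU): stall FU — free A0,Mu2,Ld2,B1 rp4 wp1
slot 2 (MEM): ISSUE — free A0,Mu2,Ld1,B1 rp3 wp0
slot 3 (ALU): stall FU — free A0,Mu2,Ld1,B1 rp3 wp0
slot 4 (MEM): stall WR_PORT — free A0,Mu2,Ld1,B1 rp3 wp0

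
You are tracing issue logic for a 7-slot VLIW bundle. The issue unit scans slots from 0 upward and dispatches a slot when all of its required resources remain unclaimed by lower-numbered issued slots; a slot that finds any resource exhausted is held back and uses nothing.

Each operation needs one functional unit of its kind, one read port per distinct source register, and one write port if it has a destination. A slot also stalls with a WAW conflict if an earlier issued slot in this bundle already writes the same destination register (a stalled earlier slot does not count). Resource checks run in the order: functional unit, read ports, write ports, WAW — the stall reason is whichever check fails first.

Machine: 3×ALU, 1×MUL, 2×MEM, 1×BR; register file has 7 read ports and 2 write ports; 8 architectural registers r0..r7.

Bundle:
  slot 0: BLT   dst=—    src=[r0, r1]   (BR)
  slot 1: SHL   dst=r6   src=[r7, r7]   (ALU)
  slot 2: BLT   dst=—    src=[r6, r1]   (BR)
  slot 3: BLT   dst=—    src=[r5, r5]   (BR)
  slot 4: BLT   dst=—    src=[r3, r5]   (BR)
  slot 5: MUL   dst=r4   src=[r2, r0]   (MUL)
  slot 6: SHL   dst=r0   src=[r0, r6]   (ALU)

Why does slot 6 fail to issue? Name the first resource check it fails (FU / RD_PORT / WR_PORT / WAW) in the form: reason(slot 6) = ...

reason(slot 6) = WR_PORT

(0) want 1×BR +2rd +0wr — yes → AL3|MU1|ME2|BR0|rd5|wr2
(1) want 1×ALU +1rd +1wr — yes → AL2|MU1|ME2|BR0|rd4|wr1
(2) want 1×BR +2rd +0wr — FU → AL2|MU1|ME2|BR0|rd4|wr1
(3) want 1×BR +1rd +0wr — FU → AL2|MU1|ME2|BR0|rd4|wr1
(4) want 1×BR +2rd +0wr — FU → AL2|MU1|ME2|BR0|rd4|wr1
(5) want 1×MUL +2rd +1wr — yes → AL2|MU0|ME2|BR0|rd2|wr0
(6) want 1×ALU +2rd +1wr — WR_PORT → AL2|MU0|ME2|BR0|rd2|wr0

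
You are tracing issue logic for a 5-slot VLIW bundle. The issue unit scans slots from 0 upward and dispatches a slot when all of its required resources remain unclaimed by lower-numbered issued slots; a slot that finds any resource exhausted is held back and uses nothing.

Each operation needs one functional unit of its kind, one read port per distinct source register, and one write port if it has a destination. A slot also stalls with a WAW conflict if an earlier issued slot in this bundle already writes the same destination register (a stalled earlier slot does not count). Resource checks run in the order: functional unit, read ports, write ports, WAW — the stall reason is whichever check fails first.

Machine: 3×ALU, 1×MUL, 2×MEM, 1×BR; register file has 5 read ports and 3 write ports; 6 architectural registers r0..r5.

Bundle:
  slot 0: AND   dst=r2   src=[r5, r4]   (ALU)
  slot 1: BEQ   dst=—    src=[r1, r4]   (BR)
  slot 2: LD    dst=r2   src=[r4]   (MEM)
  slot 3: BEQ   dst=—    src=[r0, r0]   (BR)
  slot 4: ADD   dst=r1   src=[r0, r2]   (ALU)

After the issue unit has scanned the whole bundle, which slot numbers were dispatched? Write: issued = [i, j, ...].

#0 ALU src=r5,r4 dispatched  <A:2 Mu:1 Ld:2 B:1 rd:3 wr:2>
#1 BR src=r1,r4 dispatched  <A:2 Mu:1 Ld:2 B:0 rd:1 wr:2>
#2 MEM src=r4 held:WAW  <A:2 Mu:1 Ld:2 B:0 rd:1 wr:2>
#3 BR src=r0,r0 held:FU  <A:2 Mu:1 Ld:2 B:0 rd:1 wr:2>
#4 ALU src=r0,r2 held:RD_PORT  <A:2 Mu:1 Ld:2 B:0 rd:1 wr:2>

issued = [0, 1]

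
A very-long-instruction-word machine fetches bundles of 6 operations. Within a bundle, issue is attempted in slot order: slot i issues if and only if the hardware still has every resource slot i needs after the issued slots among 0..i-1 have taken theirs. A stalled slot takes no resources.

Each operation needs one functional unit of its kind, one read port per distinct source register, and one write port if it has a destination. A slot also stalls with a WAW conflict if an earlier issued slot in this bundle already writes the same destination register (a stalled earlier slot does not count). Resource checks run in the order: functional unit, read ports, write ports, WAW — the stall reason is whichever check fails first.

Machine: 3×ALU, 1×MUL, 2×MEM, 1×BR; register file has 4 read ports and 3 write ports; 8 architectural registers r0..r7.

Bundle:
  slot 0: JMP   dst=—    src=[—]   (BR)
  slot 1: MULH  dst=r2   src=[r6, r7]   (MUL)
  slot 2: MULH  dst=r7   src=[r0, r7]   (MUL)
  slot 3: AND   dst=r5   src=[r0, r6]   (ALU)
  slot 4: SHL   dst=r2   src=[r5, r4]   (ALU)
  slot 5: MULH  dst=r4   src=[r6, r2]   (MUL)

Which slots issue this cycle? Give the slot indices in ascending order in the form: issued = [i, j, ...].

(0) want 1×BR +0rd +0wr — yes → AL3|MU1|ME2|BR0|rd4|wr3
(1) want 1×MUL +2rd +1wr — yes → AL3|MU0|ME2|BR0|rd2|wr2
(2) want 1×MUL +2rd +1wr — FU → AL3|MU0|ME2|BR0|rd2|wr2
(3) want 1×ALU +2rd +1wr — yes → AL2|MU0|ME2|BR0|rd0|wr1
(4) want 1×ALU +2rd +1wr — RD_PORT → AL2|MU0|ME2|BR0|rd0|wr1
(5) want 1×MUL +2rd +1wr — FU → AL2|MU0|ME2|BR0|rd0|wr1

issued = [0, 1, 3]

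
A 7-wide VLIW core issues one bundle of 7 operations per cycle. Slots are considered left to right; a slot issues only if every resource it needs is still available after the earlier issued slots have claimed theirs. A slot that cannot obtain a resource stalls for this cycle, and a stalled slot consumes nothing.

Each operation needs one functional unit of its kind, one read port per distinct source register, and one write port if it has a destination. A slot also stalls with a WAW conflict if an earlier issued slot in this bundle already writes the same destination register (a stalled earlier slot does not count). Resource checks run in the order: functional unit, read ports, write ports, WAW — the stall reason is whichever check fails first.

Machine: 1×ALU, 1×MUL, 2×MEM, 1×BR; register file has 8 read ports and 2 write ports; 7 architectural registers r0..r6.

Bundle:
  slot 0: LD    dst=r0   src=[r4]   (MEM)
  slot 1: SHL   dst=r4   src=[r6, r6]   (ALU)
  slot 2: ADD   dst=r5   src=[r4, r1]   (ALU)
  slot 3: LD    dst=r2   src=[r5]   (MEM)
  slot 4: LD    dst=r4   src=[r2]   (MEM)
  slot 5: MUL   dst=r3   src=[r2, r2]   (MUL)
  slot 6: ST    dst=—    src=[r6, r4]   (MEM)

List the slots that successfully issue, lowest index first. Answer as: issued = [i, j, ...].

issued = [0, 1, 6]

  0. MEM→r0 ⇒ go  {1A/1Mu/1Ld/1B | 7r 1w}
  1. ALU→r4 ⇒ go  {0A/1Mu/1Ld/1B | 6r 0w}
  2. ALU→r5 ⇒ no(FU)  {0A/1Mu/1Ld/1B | 6r 0w}
  3. MEM→r2 ⇒ no(WR_PORT)  {0A/1Mu/1Ld/1B | 6r 0w}
  4. MEM→r4 ⇒ no(WR_PORT)  {0A/1Mu/1Ld/1B | 6r 0w}
  5. MUL→r3 ⇒ no(WR_PORT)  {0A/1Mu/1Ld/1B | 6r 0w}
  6. MEM ⇒ go  {0A/1Mu/0Ld/1B | 4r 0w}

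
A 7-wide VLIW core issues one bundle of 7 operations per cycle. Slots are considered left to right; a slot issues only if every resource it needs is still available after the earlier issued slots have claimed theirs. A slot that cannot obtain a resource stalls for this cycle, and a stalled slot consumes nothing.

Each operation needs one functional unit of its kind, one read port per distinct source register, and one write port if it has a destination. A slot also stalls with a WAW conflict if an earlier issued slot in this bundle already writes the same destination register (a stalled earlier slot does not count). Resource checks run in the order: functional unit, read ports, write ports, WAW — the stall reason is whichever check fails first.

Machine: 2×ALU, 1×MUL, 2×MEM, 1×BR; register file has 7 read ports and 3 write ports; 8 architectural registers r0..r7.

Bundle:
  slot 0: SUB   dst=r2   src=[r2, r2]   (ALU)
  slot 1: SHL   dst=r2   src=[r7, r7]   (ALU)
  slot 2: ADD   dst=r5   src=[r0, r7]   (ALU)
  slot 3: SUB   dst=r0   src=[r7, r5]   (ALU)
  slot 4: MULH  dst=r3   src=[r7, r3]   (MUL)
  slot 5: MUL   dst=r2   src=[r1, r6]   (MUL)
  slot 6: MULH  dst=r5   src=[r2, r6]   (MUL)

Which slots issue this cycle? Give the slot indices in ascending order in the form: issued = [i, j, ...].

issued = [0, 2, 4]

#0 ALU src=r2,r2 dispatched  <A:1 Mu:1 Ld:2 B:1 rd:6 wr:2>
#1 ALU src=r7,r7 held:WAW  <A:1 Mu:1 Ld:2 B:1 rd:6 wr:2>
#2 ALU src=r0,r7 dispatched  <A:0 Mu:1 Ld:2 B:1 rd:4 wr:1>
#3 ALU src=r7,r5 held:FU  <A:0 Mu:1 Ld:2 B:1 rd:4 wr:1>
#4 MUL src=r7,r3 dispatched  <A:0 Mu:0 Ld:2 B:1 rd:2 wr:0>
#5 MUL src=r1,r6 held:FU  <A:0 Mu:0 Ld:2 B:1 rd:2 wr:0>
#6 MUL src=r2,r6 held:FU  <A:0 Mu:0 Ld:2 B:1 rd:2 wr:0>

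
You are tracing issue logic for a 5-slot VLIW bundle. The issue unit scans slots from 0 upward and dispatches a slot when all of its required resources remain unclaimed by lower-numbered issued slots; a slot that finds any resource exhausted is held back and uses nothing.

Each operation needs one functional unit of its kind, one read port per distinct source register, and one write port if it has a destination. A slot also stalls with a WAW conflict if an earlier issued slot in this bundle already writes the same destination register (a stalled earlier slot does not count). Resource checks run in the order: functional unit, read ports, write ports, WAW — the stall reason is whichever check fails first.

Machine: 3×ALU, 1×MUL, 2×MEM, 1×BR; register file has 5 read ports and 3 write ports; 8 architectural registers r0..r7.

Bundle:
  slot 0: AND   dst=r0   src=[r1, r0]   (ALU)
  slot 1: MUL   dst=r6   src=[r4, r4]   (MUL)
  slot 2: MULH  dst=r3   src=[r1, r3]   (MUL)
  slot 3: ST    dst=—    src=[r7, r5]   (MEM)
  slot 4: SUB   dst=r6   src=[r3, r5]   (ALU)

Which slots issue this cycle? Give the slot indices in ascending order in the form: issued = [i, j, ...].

[0] ALU needs rd=2 wr=1: ok; after: ALU=2 MUL=1 MEM=2 BR=1, R=3, W=2
[1] MUL needs rd=1 wr=1: ok; after: ALU=2 MUL=0 MEM=2 BR=1, R=2, W=1
[2] MUL needs rd=2 wr=1: FU; after: ALU=2 MUL=0 MEM=2 BR=1, R=2, W=1
[3] MEM needs rd=2 wr=0: ok; after: ALU=2 MUL=0 MEM=1 BR=1, R=0, W=1
[4] ALU needs rd=2 wr=1: RD_PORT; after: ALU=2 MUL=0 MEM=1 BR=1, R=0, W=1

issued = [0, 1, 3]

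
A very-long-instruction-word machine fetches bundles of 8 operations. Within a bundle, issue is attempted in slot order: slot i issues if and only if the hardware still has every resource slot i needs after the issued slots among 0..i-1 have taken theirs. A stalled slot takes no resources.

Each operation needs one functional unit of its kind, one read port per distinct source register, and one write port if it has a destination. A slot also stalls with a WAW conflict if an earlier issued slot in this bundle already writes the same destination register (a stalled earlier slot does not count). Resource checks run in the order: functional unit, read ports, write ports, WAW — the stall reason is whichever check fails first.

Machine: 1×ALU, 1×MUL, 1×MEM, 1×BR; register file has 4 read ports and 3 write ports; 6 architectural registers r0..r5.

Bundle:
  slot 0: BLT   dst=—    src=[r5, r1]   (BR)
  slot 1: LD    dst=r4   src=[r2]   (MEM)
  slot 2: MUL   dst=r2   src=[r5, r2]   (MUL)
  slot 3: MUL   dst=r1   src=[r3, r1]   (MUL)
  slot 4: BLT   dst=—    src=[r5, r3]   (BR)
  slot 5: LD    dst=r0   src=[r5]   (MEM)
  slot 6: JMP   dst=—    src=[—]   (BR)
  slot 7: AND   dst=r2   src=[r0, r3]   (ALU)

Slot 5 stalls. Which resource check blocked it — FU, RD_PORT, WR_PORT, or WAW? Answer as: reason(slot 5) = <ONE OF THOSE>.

reason(slot 5) = FU

[0] BR needs rd=2 wr=0: ok; after: ALU=1 MUL=1 MEM=1 BR=0, R=2, W=3
[1] MEM needs rd=1 wr=1: ok; after: ALU=1 MUL=1 MEM=0 BR=0, R=1, W=2
[2] MUL needs rd=2 wr=1: RD_PORT; after: ALU=1 MUL=1 MEM=0 BR=0, R=1, W=2
[3] MUL needs rd=2 wr=1: RD_PORT; after: ALU=1 MUL=1 MEM=0 BR=0, R=1, W=2
[4] BR needs rd=2 wr=0: FU; after: ALU=1 MUL=1 MEM=0 BR=0, R=1, W=2
[5] MEM needs rd=1 wr=1: FU; after: ALU=1 MUL=1 MEM=0 BR=0, R=1, W=2
[6] BR needs rd=0 wr=0: FU; after: ALU=1 MUL=1 MEM=0 BR=0, R=1, W=2
[7] ALU needs rd=2 wr=1: RD_PORT; after: ALU=1 MUL=1 MEM=0 BR=0, R=1, W=2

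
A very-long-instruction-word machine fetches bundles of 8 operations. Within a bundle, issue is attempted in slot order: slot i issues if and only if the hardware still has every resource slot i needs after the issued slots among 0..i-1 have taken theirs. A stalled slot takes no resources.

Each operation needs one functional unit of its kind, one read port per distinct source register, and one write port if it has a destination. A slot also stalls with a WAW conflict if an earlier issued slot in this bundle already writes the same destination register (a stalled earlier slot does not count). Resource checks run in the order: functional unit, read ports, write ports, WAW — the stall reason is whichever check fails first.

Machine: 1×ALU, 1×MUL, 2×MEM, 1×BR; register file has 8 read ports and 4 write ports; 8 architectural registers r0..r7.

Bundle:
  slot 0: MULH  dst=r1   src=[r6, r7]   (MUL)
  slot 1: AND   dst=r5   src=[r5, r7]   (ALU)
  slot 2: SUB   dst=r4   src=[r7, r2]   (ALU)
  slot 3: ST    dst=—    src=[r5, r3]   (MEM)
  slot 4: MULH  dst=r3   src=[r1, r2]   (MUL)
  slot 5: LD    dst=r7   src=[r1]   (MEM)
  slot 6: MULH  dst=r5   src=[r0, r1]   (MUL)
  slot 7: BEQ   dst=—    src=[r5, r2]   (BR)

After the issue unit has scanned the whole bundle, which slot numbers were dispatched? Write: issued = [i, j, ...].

#0 MUL src=r6,r7 dispatched  <A:1 Mu:0 Ld:2 B:1 rd:6 wr:3>
#1 ALU src=r5,r7 dispatched  <A:0 Mu:0 Ld:2 B:1 rd:4 wr:2>
#2 ALU src=r7,r2 held:FU  <A:0 Mu:0 Ld:2 B:1 rd:4 wr:2>
#3 MEM src=r5,r3 dispatched  <A:0 Mu:0 Ld:1 B:1 rd:2 wr:2>
#4 MUL src=r1,r2 held:FU  <A:0 Mu:0 Ld:1 B:1 rd:2 wr:2>
#5 MEM src=r1 dispatched  <A:0 Mu:0 Ld:0 B:1 rd:1 wr:1>
#6 MUL src=r0,r1 held:FU  <A:0 Mu:0 Ld:0 B:1 rd:1 wr:1>
#7 BR src=r5,r2 held:RD_PORT  <A:0 Mu:0 Ld:0 B:1 rd:1 wr:1>

issued = [0, 1, 3, 5]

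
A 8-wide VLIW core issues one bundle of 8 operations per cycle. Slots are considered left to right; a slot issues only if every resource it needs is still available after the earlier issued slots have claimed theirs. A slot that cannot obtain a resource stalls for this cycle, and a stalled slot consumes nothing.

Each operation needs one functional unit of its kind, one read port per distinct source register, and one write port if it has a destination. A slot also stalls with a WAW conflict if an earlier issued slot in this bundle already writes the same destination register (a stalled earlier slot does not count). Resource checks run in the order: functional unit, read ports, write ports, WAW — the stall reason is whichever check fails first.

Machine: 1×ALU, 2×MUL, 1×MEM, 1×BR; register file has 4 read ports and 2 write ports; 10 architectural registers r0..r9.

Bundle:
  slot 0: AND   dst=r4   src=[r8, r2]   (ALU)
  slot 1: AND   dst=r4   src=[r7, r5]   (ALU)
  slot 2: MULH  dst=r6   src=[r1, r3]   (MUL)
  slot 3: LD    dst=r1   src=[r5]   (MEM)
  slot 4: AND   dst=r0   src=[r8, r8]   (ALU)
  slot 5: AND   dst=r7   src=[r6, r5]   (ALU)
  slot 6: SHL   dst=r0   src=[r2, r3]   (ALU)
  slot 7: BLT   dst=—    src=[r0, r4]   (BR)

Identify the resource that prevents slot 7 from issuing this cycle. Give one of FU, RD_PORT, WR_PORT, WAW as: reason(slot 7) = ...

reason(slot 7) = RD_PORT

#0 ALU src=r8,r2 dispatched  <A:0 Mu:2 Ld:1 B:1 rd:2 wr:1>
#1 ALU src=r7,r5 held:FU  <A:0 Mu:2 Ld:1 B:1 rd:2 wr:1>
#2 MUL src=r1,r3 dispatched  <A:0 Mu:1 Ld:1 B:1 rd:0 wr:0>
#3 MEM src=r5 held:RD_PORT  <A:0 Mu:1 Ld:1 B:1 rd:0 wr:0>
#4 ALU src=r8,r8 held:FU  <A:0 Mu:1 Ld:1 B:1 rd:0 wr:0>
#5 ALU src=r6,r5 held:FU  <A:0 Mu:1 Ld:1 B:1 rd:0 wr:0>
#6 ALU src=r2,r3 held:FU  <A:0 Mu:1 Ld:1 B:1 rd:0 wr:0>
#7 BR src=r0,r4 held:RD_PORT  <A:0 Mu:1 Ld:1 B:1 rd:0 wr:0>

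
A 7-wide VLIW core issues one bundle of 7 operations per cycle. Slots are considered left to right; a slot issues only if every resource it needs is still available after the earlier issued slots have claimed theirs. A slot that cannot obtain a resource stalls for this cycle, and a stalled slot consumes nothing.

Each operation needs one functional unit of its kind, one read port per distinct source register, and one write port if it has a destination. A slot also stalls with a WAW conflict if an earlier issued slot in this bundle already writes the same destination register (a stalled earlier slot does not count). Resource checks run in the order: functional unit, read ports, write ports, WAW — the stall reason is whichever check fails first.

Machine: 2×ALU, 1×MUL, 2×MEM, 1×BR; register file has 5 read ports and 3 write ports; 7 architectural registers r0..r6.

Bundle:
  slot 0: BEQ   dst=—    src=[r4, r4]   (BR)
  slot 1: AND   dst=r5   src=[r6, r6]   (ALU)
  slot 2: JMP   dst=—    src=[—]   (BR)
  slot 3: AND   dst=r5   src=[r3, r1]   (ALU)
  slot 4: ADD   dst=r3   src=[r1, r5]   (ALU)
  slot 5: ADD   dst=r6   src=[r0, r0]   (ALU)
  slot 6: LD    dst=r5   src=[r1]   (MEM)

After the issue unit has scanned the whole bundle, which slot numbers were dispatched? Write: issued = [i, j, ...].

issued = [0, 1, 4]

  0. BR ⇒ go  {2A/1Mu/2Ld/0B | 4r 3w}
  1. ALU→r5 ⇒ go  {1A/1Mu/2Ld/0B | 3r 2w}
  2. BR ⇒ no(FU)  {1A/1Mu/2Ld/0B | 3r 2w}
  3. ALU→r5 ⇒ no(WAW)  {1A/1Mu/2Ld/0B | 3r 2w}
  4. ALU→r3 ⇒ go  {0A/1Mu/2Ld/0B | 1r 1w}
  5. ALU→r6 ⇒ no(FU)  {0A/1Mu/2Ld/0B | 1r 1w}
  6. MEM→r5 ⇒ no(WAW)  {0A/1Mu/2Ld/0B | 1r 1w}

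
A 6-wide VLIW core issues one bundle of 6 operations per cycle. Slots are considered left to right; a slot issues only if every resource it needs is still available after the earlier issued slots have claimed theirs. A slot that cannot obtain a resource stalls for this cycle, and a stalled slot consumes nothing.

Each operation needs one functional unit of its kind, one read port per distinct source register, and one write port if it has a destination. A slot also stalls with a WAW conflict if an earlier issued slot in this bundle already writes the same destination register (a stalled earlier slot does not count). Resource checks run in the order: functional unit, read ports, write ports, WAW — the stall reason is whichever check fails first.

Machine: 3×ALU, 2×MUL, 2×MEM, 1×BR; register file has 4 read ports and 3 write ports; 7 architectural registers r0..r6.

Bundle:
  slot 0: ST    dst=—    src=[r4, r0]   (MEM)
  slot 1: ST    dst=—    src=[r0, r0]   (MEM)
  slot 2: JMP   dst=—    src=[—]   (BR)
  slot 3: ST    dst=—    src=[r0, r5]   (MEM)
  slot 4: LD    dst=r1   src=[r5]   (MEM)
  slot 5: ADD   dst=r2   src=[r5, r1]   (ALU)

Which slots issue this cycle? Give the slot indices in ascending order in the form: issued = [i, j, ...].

issued = [0, 1, 2]

slot 0 (MEM): ISSUE — free A3,Mu2,Ld1,B1 rp2 wp3
slot 1 (MEM): ISSUE — free A3,Mu2,Ld0,B1 rp1 wp3
slot 2 (BR): ISSUE — free A3,Mu2,Ld0,B0 rp1 wp3
slot 3 (MEM): stall FU — free A3,Mu2,Ld0,B0 rp1 wp3
slot 4 (MEM): stall FU — free A3,Mu2,Ld0,B0 rp1 wp3
slot 5 (ALU): stall RD_PORT — free A3,Mu2,Ld0,B0 rp1 wp3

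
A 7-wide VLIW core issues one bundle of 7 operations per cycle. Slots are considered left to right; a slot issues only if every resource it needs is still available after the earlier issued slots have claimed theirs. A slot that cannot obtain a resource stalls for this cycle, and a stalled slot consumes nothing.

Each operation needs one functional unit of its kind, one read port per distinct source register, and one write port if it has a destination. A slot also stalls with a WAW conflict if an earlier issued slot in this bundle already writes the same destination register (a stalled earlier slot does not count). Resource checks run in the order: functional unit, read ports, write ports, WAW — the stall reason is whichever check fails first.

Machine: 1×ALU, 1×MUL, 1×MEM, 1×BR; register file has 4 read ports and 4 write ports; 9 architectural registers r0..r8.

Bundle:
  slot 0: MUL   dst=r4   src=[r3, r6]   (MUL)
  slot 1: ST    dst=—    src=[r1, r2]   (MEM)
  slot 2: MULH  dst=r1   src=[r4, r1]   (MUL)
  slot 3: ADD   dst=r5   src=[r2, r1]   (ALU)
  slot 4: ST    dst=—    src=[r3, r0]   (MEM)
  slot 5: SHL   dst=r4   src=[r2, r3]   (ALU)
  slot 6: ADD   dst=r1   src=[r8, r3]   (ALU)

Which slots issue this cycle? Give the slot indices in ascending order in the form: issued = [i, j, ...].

  0. MUL→r4 ⇒ go  {1A/0Mu/1Ld/1B | 2r 3w}
  1. MEM ⇒ go  {1A/0Mu/0Ld/1B | 0r 3w}
  2. MUL→r1 ⇒ no(FU)  {1A/0Mu/0Ld/1B | 0r 3w}
  3. ALU→r5 ⇒ no(RD_PORT)  {1A/0Mu/0Ld/1B | 0r 3w}
  4. MEM ⇒ no(FU)  {1A/0Mu/0Ld/1B | 0r 3w}
  5. ALU→r4 ⇒ no(RD_PORT)  {1A/0Mu/0Ld/1B | 0r 3w}
  6. ALU→r1 ⇒ no(RD_PORT)  {1A/0Mu/0Ld/1B | 0r 3w}

issued = [0, 1]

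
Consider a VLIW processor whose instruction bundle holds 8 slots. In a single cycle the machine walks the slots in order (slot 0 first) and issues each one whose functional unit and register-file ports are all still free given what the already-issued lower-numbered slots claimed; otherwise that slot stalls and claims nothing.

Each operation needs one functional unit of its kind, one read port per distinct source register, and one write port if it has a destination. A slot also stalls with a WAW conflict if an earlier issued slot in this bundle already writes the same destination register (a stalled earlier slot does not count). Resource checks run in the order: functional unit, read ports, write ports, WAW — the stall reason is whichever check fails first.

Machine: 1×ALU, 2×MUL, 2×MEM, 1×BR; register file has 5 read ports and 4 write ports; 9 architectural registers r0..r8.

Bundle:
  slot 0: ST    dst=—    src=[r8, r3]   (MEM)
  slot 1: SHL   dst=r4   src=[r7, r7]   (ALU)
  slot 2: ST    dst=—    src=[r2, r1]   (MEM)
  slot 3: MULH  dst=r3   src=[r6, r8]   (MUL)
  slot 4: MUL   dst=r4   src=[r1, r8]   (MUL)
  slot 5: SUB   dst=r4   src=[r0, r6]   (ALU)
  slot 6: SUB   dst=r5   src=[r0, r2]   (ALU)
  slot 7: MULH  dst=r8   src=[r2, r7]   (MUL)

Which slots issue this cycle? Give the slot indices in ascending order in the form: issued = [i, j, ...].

slot 0 (MEM): ISSUE — free A1,Mu2,Ld1,B1 rp3 wp4
slot 1 (ALU): ISSUE — free A0,Mu2,Ld1,B1 rp2 wp3
slot 2 (MEM): ISSUE — free A0,Mu2,Ld0,B1 rp0 wp3
slot 3 (MUL): stall RD_PORT — free A0,Mu2,Ld0,B1 rp0 wp3
slot 4 (MUL): stall RD_PORT — free A0,Mu2,Ld0,B1 rp0 wp3
slot 5 (ALU): stall FU — free A0,Mu2,Ld0,B1 rp0 wp3
slot 6 (ALU): stall FU — free A0,Mu2,Ld0,B1 rp0 wp3
slot 7 (MUL): stall RD_PORT — free A0,Mu2,Ld0,B1 rp0 wp3

issued = [0, 1, 2]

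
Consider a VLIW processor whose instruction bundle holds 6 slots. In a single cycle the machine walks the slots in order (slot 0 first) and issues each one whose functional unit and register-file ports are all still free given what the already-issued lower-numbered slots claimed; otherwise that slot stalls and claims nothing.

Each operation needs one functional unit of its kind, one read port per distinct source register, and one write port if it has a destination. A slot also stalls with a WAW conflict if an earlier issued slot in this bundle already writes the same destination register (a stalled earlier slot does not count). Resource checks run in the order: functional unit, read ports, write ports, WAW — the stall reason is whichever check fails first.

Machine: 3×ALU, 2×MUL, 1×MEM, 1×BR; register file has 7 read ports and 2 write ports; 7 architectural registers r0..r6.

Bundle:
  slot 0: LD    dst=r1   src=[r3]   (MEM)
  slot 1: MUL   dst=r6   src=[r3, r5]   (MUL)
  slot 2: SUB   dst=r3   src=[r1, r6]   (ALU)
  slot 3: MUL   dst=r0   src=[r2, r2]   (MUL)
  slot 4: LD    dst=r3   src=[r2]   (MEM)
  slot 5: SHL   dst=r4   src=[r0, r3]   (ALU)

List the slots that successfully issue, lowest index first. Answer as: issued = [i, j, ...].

(0) want 1×MEM +1rd +1wr — yes → AL3|MU2|ME0|BR1|rd6|wr1
(1) want 1×MUL +2rd +1wr — yes → AL3|MU1|ME0|BR1|rd4|wr0
(2) want 1×ALU +2rd +1wr — WR_PORT → AL3|MU1|ME0|BR1|rd4|wr0
(3) want 1×MUL +1rd +1wr — WR_PORT → AL3|MU1|ME0|BR1|rd4|wr0
(4) want 1×MEM +1rd +1wr — FU → AL3|MU1|ME0|BR1|rd4|wr0
(5) want 1×ALU +2rd +1wr — WR_PORT → AL3|MU1|ME0|BR1|rd4|wr0

issued = [0, 1]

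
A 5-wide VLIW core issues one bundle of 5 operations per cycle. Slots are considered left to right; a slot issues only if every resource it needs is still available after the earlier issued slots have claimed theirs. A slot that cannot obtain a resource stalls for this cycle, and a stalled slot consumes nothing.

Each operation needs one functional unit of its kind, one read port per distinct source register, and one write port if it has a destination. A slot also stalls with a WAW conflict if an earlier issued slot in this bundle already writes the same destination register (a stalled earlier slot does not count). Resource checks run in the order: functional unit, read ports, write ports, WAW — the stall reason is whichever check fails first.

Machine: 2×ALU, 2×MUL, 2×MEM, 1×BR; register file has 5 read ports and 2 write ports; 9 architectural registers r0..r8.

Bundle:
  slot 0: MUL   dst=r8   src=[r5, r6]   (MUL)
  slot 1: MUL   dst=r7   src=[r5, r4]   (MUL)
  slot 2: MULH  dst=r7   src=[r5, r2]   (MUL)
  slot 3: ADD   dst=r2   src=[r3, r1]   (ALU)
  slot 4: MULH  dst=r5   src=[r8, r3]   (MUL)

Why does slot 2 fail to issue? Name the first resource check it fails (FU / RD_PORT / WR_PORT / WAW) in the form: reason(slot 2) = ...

slot 0 (MUL): ISSUE — free A2,Mu1,Ld2,B1 rp3 wp1
slot 1 (MUL): ISSUE — free A2,Mu0,Ld2,B1 rp1 wp0
slot 2 (MUL): stall FU — free A2,Mu0,Ld2,B1 rp1 wp0
slot 3 (ALU): stall RD_PORT — free A2,Mu0,Ld2,B1 rp1 wp0
slot 4 (MUL): stall FU — free A2,Mu0,Ld2,B1 rp1 wp0

reason(slot 2) = FU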